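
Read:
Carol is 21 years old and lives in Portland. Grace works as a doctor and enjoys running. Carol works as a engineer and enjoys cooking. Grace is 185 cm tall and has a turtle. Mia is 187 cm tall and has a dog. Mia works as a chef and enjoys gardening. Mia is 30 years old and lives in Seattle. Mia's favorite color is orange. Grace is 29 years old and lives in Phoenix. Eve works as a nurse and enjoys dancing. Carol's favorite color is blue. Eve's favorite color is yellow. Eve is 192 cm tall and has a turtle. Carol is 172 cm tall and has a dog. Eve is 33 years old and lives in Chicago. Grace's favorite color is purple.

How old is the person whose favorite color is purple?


Person with favorite color=purple is Grace, age 29

29


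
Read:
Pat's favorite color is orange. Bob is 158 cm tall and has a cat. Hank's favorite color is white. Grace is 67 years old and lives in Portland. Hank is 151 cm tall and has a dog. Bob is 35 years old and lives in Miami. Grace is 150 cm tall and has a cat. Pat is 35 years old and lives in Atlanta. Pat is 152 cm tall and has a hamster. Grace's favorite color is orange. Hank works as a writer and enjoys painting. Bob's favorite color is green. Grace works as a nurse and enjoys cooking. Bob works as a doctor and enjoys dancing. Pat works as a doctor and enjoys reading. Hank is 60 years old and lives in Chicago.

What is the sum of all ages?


35+67+60+35 = 197

197


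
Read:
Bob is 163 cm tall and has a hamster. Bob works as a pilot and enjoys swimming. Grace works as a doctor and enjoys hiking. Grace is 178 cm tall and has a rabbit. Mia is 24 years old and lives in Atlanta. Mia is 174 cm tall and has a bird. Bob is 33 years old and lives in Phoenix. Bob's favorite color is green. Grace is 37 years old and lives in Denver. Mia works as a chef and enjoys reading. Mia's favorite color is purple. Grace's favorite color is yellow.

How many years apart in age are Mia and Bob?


24 vs 33, diff = 9

9


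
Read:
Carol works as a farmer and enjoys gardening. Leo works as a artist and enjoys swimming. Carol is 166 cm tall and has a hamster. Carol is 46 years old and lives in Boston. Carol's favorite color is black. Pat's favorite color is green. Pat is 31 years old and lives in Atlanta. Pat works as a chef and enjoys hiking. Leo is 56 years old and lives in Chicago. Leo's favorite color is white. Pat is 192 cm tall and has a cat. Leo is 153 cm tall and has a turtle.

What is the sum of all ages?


31+56+46 = 133

133


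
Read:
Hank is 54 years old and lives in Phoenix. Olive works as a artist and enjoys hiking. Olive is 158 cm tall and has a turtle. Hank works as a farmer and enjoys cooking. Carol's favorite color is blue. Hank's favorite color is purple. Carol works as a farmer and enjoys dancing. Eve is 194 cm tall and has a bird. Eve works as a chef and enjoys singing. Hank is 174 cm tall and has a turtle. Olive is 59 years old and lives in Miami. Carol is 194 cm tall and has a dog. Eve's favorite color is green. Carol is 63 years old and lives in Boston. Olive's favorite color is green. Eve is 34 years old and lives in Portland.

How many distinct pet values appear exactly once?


Unique pet values: 2

2


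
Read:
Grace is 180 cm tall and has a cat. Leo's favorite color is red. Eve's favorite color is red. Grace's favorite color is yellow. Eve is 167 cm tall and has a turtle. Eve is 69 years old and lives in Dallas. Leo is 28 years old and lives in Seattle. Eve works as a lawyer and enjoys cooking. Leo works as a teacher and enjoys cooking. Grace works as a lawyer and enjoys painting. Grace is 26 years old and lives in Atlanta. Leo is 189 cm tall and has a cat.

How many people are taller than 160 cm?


Taller than 160: 3

3


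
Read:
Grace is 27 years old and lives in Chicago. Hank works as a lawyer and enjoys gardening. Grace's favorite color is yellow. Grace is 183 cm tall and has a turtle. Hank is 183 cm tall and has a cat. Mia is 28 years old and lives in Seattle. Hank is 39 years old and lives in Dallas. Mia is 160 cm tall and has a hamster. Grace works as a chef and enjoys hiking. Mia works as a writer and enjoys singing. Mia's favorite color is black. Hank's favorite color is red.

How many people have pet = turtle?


Count: 1

1


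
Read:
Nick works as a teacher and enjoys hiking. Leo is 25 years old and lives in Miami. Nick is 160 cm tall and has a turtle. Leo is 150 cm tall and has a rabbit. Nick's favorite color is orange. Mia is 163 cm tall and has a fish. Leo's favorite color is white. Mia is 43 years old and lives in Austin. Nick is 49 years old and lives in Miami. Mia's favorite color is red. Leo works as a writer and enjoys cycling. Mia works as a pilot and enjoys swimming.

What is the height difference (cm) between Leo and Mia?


|150 - 163| = 13

13


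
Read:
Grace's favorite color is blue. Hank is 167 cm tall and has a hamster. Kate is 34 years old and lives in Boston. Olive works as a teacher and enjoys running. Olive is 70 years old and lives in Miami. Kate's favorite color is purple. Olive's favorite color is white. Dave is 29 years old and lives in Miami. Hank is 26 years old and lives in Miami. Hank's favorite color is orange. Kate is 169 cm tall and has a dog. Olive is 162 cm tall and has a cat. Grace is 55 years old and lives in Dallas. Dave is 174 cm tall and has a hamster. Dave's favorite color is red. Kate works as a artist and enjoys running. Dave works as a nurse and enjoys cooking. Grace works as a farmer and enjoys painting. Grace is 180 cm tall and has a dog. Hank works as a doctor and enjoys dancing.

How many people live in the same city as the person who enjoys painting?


Person with hobby painting is Grace, city Dallas. Count = 1

1


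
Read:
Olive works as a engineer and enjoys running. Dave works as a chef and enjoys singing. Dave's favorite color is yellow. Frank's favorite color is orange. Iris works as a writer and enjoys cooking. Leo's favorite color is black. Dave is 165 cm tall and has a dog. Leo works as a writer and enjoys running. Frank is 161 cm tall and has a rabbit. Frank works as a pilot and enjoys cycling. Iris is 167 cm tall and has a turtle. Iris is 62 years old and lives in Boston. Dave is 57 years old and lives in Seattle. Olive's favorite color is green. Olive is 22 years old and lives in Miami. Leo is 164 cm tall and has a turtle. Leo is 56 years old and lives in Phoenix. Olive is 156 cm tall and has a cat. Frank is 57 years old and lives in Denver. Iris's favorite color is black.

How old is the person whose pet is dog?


Person with pet=dog is Dave, age 57

57


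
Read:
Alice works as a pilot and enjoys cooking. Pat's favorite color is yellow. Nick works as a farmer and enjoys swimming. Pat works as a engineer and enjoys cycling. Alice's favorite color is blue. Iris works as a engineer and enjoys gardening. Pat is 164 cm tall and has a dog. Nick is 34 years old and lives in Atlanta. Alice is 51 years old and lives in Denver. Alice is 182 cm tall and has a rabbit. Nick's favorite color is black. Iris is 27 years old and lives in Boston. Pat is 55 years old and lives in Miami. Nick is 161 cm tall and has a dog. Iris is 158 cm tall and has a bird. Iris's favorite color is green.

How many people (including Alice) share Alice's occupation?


Alice is a pilot. Count = 1

1


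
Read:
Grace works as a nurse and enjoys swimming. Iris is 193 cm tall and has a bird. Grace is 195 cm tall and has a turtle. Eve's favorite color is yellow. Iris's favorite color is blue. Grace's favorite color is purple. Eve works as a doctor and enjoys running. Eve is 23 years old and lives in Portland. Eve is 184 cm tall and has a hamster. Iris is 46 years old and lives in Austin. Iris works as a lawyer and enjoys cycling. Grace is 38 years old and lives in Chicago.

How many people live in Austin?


Count in Austin: 1

1


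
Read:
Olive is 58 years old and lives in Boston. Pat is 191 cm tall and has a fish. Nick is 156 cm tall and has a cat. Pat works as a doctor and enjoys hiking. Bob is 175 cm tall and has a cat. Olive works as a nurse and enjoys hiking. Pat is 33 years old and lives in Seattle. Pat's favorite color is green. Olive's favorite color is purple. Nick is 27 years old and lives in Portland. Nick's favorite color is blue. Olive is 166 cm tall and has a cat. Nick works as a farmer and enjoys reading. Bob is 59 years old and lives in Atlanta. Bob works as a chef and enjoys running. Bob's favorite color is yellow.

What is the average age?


Sum=177, n=4, avg=44.25

44.25


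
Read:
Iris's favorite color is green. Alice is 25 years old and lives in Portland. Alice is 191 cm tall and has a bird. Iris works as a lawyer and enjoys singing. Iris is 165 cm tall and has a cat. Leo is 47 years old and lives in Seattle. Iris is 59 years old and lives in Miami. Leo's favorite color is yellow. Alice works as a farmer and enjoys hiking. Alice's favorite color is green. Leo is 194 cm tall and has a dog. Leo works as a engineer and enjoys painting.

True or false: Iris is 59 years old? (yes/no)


Iris is actually 59. yes

yes


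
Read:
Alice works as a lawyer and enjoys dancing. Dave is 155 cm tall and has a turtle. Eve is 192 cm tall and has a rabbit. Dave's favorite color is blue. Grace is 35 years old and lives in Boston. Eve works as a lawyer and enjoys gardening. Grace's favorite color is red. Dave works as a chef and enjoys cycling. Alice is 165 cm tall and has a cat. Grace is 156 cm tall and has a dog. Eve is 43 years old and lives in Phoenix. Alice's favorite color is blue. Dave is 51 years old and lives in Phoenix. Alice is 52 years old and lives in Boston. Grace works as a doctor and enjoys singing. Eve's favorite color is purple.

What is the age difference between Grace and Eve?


|35 - 43| = 8

8


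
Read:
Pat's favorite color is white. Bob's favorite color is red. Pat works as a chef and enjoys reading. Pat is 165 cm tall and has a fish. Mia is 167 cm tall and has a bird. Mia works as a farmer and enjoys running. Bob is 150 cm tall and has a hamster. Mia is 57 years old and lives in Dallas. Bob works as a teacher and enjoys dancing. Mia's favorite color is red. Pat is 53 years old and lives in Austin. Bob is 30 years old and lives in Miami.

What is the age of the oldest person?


Oldest: Mia at 57

57


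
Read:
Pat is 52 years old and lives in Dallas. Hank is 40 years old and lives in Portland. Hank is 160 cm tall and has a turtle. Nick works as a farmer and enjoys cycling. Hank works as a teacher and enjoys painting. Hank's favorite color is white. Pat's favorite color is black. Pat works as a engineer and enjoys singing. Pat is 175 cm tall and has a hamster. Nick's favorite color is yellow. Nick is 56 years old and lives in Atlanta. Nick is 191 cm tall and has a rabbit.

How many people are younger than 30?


Filter: 0

0


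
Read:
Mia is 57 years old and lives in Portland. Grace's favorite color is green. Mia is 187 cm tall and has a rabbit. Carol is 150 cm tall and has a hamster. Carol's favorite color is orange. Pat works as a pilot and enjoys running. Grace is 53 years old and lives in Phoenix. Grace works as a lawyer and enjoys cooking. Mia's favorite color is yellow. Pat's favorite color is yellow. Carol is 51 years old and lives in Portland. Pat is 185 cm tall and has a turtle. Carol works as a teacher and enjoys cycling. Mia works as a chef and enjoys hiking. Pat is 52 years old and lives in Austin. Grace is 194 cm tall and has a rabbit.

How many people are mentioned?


People: Pat, Carol, Grace, Mia. Count = 4

4


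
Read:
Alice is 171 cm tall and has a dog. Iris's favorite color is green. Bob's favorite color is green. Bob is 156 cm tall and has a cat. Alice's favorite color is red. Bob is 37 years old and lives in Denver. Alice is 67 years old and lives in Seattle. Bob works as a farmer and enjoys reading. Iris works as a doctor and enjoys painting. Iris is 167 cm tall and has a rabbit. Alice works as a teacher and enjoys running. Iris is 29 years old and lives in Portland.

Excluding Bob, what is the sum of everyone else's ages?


Sum (excluding Bob): 96

96


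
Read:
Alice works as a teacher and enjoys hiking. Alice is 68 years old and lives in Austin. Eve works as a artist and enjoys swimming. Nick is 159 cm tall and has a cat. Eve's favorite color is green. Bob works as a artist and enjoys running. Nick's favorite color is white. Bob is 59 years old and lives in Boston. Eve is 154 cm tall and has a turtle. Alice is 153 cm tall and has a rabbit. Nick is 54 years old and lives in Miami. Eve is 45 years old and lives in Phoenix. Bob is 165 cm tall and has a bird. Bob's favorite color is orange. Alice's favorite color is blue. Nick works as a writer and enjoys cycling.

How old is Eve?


Eve is 45 years old

45


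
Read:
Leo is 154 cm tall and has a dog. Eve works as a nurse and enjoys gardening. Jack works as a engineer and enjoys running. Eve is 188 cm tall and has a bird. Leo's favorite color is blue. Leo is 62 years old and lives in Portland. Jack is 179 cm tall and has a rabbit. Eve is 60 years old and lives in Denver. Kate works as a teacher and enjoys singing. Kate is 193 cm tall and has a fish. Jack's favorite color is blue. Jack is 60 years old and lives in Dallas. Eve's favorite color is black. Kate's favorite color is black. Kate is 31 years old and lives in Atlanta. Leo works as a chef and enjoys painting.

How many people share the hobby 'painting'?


Count: 1

1


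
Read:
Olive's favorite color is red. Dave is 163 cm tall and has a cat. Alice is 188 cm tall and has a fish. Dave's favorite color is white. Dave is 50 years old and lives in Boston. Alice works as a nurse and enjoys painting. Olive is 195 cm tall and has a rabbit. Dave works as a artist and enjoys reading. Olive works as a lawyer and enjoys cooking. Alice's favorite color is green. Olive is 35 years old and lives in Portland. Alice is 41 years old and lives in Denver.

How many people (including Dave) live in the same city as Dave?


Dave lives in Boston. Count = 1

1


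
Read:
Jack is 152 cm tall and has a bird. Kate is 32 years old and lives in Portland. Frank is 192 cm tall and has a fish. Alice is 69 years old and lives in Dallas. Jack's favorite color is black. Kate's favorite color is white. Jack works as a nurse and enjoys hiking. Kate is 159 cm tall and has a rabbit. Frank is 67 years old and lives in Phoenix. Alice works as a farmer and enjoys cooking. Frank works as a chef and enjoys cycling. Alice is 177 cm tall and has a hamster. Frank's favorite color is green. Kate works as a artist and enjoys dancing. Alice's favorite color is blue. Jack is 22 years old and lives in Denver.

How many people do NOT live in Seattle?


Not in Seattle: 4

4


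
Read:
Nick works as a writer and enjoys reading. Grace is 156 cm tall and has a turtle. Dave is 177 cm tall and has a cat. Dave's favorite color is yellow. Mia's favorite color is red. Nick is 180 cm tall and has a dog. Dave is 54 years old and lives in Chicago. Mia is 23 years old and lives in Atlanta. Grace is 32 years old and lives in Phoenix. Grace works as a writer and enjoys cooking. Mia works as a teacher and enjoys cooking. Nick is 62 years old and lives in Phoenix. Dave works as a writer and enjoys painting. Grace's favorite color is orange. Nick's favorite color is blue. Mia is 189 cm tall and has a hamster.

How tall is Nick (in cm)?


Nick is 180 cm tall

180


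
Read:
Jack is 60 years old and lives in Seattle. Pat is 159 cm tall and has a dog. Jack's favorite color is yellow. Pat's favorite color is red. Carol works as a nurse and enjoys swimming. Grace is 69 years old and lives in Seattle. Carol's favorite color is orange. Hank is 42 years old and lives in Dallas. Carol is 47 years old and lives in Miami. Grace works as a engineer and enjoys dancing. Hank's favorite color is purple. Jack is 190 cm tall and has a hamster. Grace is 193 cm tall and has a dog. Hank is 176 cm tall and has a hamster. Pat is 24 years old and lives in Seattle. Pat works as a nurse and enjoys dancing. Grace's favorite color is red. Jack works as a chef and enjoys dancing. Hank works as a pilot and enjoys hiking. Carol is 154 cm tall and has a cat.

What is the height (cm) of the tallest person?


Tallest: Grace at 193 cm

193


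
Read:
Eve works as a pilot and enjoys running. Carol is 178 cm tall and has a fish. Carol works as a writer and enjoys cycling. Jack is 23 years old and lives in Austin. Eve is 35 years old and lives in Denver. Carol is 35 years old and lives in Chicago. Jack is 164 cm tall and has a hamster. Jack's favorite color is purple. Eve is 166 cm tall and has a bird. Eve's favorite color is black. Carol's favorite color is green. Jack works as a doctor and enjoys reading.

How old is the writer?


The writer is Carol, age 35

35


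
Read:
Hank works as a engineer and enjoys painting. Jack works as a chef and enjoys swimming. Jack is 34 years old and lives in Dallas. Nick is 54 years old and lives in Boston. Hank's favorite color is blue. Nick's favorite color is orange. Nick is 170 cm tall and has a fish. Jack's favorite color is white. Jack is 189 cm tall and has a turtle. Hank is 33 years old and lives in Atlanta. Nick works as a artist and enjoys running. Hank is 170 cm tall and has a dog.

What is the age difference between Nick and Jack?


|54 - 34| = 20

20


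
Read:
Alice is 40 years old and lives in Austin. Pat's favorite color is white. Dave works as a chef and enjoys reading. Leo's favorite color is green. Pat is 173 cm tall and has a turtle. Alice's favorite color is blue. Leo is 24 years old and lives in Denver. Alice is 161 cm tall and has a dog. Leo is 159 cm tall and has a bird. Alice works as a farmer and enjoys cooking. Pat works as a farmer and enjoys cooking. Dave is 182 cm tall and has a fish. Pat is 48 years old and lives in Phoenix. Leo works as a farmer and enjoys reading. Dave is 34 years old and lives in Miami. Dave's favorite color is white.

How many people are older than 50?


Filter: 0

0


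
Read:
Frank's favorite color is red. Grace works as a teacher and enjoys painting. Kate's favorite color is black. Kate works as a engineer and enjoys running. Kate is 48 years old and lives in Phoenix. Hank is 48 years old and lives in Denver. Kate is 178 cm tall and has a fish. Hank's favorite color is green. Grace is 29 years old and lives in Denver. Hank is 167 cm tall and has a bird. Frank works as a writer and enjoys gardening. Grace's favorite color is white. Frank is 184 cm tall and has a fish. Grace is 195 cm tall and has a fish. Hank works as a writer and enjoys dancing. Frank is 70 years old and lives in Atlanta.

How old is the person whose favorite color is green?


Person with favorite color=green is Hank, age 48

48


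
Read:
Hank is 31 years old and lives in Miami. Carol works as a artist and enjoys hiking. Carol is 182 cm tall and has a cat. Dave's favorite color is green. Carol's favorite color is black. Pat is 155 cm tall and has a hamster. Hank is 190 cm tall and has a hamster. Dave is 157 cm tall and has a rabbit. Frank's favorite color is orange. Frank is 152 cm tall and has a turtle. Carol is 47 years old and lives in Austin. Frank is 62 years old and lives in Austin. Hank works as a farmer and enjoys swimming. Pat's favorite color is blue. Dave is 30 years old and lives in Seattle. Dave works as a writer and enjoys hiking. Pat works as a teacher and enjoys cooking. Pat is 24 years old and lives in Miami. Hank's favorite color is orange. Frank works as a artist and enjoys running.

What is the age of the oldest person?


Oldest: Frank at 62

62


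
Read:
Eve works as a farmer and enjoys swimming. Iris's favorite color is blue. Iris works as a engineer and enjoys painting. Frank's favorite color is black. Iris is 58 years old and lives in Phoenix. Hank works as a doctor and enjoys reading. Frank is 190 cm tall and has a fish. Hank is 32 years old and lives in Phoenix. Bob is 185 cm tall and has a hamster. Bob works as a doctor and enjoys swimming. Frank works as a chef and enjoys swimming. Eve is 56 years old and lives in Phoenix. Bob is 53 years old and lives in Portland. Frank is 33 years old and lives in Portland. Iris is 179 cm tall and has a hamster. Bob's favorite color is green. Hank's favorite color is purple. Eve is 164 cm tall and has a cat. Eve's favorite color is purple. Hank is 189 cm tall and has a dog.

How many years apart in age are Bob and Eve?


53 vs 56, diff = 3

3


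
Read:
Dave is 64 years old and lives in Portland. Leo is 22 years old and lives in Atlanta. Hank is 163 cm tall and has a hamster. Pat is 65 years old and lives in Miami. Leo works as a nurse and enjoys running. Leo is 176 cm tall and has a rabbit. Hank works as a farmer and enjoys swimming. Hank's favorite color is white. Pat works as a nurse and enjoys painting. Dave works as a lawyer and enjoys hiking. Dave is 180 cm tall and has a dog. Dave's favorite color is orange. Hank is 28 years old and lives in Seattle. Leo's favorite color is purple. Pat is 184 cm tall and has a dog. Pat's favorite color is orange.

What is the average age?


Sum=179, n=4, avg=44.75

44.75


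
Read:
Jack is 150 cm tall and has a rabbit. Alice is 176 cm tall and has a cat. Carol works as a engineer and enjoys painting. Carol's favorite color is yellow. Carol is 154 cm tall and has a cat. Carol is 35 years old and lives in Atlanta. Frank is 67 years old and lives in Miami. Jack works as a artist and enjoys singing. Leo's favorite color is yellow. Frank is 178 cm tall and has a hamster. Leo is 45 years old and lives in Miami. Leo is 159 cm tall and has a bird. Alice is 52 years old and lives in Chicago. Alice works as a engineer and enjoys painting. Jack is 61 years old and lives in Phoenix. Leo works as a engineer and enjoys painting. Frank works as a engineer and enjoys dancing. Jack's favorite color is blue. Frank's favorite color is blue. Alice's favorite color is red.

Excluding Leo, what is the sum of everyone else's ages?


Sum (excluding Leo): 215

215


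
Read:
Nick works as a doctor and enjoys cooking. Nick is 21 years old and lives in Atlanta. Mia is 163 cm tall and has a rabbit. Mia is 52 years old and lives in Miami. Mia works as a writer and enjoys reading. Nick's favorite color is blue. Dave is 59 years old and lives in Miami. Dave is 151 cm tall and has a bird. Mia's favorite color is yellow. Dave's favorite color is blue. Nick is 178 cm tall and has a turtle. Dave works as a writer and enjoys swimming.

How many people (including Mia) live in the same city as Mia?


Mia lives in Miami. Count = 2

2


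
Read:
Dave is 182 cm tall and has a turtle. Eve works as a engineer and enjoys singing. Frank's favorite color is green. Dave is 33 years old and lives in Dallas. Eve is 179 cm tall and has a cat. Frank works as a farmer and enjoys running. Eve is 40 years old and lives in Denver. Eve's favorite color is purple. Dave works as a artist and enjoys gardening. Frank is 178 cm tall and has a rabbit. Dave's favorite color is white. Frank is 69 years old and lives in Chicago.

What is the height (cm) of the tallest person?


Tallest: Dave at 182 cm

182


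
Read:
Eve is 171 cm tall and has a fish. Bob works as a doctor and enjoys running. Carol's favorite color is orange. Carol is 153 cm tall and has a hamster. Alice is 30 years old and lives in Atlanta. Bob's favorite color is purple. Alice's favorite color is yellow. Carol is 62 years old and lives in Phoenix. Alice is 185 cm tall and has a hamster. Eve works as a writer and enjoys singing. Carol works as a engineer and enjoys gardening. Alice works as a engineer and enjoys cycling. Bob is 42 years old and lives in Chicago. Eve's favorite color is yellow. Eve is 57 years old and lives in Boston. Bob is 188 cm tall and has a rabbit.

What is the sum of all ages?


57+30+42+62 = 191

191


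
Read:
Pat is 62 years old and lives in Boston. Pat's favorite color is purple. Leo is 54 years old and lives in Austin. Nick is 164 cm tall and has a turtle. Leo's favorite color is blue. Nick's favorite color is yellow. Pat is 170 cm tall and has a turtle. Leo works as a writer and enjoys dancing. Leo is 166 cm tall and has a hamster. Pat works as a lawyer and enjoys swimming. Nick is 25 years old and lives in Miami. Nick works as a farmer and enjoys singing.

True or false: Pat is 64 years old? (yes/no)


Pat is actually 62. no

no


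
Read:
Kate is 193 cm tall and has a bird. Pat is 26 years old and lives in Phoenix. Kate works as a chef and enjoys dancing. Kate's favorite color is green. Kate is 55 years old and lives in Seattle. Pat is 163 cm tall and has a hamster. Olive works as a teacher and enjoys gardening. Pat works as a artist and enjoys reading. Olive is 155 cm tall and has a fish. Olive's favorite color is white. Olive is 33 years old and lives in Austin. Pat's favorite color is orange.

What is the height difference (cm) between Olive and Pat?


|155 - 163| = 8

8


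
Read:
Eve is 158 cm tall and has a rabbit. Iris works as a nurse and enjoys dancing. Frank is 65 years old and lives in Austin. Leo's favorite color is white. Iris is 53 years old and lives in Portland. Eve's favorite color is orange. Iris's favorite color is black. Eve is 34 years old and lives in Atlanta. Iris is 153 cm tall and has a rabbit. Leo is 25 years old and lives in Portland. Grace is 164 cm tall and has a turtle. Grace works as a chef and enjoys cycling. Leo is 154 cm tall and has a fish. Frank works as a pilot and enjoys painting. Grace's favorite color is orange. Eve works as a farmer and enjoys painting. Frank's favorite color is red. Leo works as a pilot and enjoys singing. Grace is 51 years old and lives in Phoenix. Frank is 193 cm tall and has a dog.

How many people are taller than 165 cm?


Taller than 165: 1

1


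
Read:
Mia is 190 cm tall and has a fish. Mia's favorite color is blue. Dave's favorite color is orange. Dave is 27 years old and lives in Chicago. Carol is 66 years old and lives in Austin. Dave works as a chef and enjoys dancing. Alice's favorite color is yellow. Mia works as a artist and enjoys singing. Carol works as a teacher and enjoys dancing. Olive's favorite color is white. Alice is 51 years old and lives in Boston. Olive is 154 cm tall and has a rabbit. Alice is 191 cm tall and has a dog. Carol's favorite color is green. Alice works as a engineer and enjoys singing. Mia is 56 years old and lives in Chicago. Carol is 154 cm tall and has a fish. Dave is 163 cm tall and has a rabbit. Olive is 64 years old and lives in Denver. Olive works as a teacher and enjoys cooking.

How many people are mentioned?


People: Dave, Alice, Carol, Mia, Olive. Count = 5

5


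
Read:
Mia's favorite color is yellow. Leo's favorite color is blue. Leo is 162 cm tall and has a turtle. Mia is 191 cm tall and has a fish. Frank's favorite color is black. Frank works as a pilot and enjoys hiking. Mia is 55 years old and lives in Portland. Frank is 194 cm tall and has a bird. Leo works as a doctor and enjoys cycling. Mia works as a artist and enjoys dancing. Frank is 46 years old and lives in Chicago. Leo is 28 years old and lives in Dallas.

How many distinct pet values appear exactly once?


Unique pet values: 3

3


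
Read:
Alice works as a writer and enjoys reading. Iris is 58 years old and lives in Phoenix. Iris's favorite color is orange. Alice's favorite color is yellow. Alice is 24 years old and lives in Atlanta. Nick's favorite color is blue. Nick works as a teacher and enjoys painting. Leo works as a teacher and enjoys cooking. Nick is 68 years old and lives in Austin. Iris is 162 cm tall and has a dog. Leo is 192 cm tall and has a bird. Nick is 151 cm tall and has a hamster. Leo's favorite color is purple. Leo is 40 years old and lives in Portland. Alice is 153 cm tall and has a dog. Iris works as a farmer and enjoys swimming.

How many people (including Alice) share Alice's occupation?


Alice is a writer. Count = 1

1


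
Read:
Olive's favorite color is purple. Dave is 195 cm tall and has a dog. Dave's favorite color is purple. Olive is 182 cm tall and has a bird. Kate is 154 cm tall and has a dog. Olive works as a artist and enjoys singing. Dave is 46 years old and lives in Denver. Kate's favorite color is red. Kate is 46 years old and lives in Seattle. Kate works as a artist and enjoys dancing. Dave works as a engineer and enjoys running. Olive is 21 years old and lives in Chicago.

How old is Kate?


Kate is 46 years old

46


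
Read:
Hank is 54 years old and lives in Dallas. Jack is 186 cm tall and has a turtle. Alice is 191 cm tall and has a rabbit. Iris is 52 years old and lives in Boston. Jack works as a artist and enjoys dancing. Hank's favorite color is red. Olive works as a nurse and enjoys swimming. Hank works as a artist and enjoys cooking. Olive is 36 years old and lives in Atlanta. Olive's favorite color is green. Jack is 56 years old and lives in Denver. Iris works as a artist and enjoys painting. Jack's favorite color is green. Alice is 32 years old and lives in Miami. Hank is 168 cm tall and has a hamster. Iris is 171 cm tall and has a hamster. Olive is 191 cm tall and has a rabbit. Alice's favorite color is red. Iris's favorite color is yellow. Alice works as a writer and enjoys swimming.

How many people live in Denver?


Count in Denver: 1

1


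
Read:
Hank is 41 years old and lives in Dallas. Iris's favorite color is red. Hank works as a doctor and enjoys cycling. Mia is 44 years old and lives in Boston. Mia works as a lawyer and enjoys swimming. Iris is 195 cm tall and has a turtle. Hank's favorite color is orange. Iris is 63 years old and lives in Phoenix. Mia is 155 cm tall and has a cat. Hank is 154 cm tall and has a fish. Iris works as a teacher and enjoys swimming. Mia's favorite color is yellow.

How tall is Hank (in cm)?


Hank is 154 cm tall

154


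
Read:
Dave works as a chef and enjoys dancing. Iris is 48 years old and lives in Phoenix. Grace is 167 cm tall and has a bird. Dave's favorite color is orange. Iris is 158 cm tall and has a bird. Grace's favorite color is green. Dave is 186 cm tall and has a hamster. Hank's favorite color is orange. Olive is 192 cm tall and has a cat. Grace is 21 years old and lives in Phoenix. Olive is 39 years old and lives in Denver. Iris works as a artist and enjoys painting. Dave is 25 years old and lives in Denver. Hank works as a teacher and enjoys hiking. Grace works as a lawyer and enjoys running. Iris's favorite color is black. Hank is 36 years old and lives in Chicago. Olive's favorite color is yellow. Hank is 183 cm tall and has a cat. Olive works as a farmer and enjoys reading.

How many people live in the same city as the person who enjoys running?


Person with hobby running is Grace, city Phoenix. Count = 2

2


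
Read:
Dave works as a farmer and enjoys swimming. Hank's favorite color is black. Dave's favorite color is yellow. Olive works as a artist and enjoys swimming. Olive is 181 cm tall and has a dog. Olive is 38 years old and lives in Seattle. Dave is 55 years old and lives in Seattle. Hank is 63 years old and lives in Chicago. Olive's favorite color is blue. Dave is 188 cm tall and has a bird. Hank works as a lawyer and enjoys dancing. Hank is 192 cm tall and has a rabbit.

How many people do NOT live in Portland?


Not in Portland: 3

3


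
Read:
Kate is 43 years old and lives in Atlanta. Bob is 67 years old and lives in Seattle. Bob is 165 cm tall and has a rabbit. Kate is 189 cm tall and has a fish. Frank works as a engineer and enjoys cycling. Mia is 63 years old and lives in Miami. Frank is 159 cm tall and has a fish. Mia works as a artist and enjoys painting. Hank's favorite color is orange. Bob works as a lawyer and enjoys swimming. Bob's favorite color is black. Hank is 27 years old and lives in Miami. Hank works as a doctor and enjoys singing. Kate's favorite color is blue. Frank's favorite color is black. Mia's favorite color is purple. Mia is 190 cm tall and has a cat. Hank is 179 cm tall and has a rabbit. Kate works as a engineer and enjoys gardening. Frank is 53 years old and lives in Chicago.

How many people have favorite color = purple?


Count: 1

1


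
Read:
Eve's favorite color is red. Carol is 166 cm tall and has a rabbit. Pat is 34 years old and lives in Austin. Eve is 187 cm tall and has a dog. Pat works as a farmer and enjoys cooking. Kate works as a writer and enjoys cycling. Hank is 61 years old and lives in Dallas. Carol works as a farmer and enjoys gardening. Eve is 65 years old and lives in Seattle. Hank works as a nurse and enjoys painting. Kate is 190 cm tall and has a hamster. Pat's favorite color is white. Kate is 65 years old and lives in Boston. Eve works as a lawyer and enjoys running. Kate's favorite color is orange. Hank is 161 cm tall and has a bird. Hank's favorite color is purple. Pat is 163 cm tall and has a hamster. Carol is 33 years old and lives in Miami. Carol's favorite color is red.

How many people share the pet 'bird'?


Count: 1

1


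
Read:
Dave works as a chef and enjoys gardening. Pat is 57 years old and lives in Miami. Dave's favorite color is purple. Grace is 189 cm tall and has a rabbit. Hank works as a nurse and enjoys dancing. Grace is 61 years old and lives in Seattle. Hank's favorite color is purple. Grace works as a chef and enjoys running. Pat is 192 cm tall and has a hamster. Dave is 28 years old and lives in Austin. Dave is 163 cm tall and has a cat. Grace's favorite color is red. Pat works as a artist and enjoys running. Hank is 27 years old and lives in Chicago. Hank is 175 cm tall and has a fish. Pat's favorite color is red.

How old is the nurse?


The nurse is Hank, age 27

27


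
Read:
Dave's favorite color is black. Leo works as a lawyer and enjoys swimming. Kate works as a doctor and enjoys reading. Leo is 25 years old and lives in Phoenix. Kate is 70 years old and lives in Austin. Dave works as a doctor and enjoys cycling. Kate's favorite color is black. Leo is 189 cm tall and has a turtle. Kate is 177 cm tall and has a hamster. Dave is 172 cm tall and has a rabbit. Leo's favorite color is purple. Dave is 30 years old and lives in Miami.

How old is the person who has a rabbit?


Person with rabbit is Dave, age 30

30


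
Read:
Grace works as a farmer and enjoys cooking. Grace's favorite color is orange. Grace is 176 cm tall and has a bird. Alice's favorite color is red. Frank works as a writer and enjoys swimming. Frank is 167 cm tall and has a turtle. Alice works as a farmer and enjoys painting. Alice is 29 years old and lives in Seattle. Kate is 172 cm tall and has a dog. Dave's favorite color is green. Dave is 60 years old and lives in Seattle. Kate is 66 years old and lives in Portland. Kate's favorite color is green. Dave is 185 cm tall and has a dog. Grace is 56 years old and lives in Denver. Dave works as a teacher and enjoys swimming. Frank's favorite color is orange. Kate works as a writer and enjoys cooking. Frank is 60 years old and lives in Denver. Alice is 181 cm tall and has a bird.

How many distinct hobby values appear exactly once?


Unique hobby values: 1

1


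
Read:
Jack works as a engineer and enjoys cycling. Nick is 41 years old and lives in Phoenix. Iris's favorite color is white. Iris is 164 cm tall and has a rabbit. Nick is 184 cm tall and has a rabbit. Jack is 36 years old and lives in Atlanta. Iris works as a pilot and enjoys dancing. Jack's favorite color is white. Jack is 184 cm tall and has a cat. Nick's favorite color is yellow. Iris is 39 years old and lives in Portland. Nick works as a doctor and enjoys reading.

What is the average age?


Sum=116, n=3, avg=38.67

38.67


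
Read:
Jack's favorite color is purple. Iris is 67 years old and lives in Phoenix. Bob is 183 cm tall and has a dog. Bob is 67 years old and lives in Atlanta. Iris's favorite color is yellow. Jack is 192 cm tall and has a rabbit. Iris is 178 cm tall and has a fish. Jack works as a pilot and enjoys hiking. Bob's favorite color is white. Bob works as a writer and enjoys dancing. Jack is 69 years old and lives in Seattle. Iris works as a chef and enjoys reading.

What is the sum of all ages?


69+67+67 = 203

203


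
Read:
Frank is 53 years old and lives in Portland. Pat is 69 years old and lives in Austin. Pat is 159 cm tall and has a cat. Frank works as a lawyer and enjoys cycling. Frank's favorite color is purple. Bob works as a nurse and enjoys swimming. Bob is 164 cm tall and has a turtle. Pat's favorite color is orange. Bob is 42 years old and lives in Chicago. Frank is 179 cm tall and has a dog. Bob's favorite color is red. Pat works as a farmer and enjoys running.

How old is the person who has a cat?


Person with cat is Pat, age 69

69


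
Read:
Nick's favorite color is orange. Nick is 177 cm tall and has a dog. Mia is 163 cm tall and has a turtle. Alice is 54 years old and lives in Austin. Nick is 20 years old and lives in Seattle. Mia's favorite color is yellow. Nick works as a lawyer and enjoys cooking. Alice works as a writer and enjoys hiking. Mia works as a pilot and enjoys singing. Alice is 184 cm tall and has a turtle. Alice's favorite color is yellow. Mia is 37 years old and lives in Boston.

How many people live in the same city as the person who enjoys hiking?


Person with hobby hiking is Alice, city Austin. Count = 1

1


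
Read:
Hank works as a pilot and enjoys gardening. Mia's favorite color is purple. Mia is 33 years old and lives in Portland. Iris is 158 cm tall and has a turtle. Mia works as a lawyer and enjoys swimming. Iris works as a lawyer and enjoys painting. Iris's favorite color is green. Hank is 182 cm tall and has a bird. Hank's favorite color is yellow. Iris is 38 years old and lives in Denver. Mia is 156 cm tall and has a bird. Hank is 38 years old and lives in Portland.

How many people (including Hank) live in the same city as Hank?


Hank lives in Portland. Count = 2

2


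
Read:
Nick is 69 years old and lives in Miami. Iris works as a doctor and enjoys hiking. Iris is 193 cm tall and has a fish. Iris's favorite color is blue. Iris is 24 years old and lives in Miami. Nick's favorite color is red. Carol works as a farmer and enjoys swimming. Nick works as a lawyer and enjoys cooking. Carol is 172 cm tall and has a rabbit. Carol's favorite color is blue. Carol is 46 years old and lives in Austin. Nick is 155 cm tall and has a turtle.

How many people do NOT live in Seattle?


Not in Seattle: 3

3


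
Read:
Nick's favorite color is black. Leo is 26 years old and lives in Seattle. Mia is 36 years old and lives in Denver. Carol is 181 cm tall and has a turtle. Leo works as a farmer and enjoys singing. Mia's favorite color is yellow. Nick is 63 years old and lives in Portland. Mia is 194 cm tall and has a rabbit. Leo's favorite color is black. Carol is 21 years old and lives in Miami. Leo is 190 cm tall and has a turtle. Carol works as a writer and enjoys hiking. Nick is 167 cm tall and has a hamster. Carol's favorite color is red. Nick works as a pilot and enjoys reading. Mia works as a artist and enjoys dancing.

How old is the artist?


The artist is Mia, age 36

36


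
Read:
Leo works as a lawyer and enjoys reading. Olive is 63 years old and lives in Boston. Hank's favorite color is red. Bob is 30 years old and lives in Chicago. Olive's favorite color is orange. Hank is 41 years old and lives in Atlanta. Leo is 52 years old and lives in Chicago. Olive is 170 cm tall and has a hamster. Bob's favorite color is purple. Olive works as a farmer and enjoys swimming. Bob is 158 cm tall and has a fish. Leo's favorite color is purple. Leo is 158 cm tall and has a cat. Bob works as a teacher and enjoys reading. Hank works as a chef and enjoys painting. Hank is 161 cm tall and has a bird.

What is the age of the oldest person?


Oldest: Olive at 63

63


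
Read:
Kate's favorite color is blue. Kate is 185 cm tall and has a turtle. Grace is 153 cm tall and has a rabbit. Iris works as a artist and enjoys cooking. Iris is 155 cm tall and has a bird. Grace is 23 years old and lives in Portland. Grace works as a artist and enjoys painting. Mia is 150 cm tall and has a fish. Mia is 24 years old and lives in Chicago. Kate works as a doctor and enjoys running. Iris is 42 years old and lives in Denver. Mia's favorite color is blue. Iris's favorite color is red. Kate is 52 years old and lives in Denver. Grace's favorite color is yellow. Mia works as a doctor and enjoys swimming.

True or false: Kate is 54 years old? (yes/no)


Kate is actually 52. no

no
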